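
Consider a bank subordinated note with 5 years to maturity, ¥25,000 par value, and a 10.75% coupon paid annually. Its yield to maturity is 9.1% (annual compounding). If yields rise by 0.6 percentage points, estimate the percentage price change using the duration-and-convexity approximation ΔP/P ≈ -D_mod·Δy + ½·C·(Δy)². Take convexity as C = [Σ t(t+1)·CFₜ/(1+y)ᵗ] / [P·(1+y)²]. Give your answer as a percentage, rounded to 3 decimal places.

With y = 0.091:
  t   CF        PV=CF/(1+0.091)^t    t·PV        t(t+1)·PV
  1     2,687.50     2,463.3364     2,463.3364       4,926.6728
  2     2,687.50     2,257.8702     4,515.7404      13,547.2212
  3     2,687.50     2,069.5419     6,208.6257      24,834.5027
  4     2,687.50     1,896.9220     7,587.6880      37,938.4398
  5    27,687.50    17,912.6562    89,563.2810     537,379.6861
  Σ                 26,600.3267   110,338.6714     618,626.5225
P = 26,600.3267; D_Mac = 4.14802 yrs; D_mod = 3.80203 yrs; C = 19.53854.
Duration effect: -3.80203 × (+0.006) = -0.022812
Convexity effect: 0.5 × 19.53854 × (0.006)² = +0.0003517
ΔP/P ≈ -0.022812 + 0.0003517 = -0.022461 = -2.2461%.

-2.246%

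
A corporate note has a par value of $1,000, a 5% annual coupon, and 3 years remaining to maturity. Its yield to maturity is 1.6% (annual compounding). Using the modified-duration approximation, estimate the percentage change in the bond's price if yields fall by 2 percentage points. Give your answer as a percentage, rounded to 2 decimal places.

+5.64%

Periodic yield y = 0.016. Modified duration first:
  t   CF        PV=CF/(1+0.016)^t    t·PV
  1        50.00        49.2126        49.2126
  2        50.00        48.4376        96.8752
  3     1,050.00     1,001.1708     3,003.5124
  Σ                  1,098.8210     3,149.6002
P = 1,098.8210; D_Mac = 2.86635 yrs; D_mod = 2.86635/(1+0.016) = 2.82121 yrs.
ΔP/P ≈ -D_mod · Δy = -2.82121 × (-0.02) = +0.056424 = +5.6424%.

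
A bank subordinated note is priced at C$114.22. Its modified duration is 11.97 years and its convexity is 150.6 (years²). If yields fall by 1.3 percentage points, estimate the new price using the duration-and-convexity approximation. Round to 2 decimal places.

C$133.45

Duration effect: -D_mod·Δy = -11.97 × (-0.013) = +0.155610
Convexity effect: ½·C·(Δy)² = 0.5 × 150.6 × (-0.013)² = +0.0127257
ΔP/P ≈ +0.155610 + 0.0127257 = +0.1683357
New price ≈ 114.22 × (1 + 0.1683357) = 133.447303654.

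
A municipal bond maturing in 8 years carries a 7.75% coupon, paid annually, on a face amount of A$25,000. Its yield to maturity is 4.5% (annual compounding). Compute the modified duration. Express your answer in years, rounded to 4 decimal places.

Periodic yield y = 0.045. First find Macaulay duration:
  t   CF        PV=CF/(1+0.045)^t    t·PV
  1     1,937.50     1,854.0670     1,854.0670
  2     1,937.50     1,774.2268     3,548.4536
  3     1,937.50     1,697.8247     5,093.4740
  4     1,937.50     1,624.7126     6,498.8504
  5     1,937.50     1,554.7489     7,773.7445
  6     1,937.50     1,487.7980     8,926.7880
  7     1,937.50     1,423.7301     9,966.1110
  8    26,937.50    18,942.0494   151,536.3949
  Σ                 30,359.1574   195,197.8833
P = 30,359.1574; Macaulay duration = 195,197.8833 / 30,359.1574 = 6.42962 years.
Modified duration = D_Mac / (1 + y) = 6.42962 / 1.045 = 6.15275 years.

6.1527 years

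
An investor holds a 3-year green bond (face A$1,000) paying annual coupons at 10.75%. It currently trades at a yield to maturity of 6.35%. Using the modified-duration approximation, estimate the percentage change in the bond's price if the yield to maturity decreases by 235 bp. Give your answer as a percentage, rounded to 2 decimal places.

Periodic yield y = 0.0635. Modified duration first:
  t   CF        PV=CF/(1+0.0635)^t    t·PV
  1       107.50       101.0813       101.0813
  2       107.50        95.0459       190.0918
  3     1,107.50       920.7278     2,762.1834
  Σ                  1,116.8550     3,053.3565
P = 1,116.8550; D_Mac = 2.73389 yrs; D_mod = 2.73389/(1+0.0635) = 2.57065 yrs.
ΔP/P ≈ -D_mod · Δy = -2.57065 × (-0.0235) = +0.060410 = +6.0410%.

+6.04%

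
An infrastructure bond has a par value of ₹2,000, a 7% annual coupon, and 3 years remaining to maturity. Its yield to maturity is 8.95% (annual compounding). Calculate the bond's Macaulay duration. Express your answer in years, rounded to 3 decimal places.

2.803 years

Periodic yield y = 0.0895. Discount each cash flow and weight by its year:
  t   CF        PV=CF/(1+0.0895)^t    t·PV
  1       140.00       128.4993       128.4993
  2       140.00       117.9434       235.8868
  3     2,140.00     1,654.7488     4,964.2463
  Σ                  1,901.1915     5,328.6324
Price P = Σ PV = 1,901.1915.
Macaulay duration = Σ(t·PV) / P = 5,328.6324 / 1,901.1915 = 2.80279 years.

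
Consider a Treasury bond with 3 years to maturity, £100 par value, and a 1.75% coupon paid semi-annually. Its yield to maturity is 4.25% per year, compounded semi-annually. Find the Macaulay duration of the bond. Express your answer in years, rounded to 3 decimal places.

Periodic yield y = 0.02125. Discount each cash flow and weight by its period:
  t   CF        PV=CF/(1+0.02125)^t    t·PV
  1        0.875         0.8568         0.8568
  2        0.875         0.8390         1.6779
  3        0.875         0.8215         2.4645
  4        0.875         0.8044         3.2177
  5        0.875         0.7877         3.9384
  6      100.875        88.9183       533.5098
  Σ                     93.0277       545.6651
Price P = Σ PV = 93.0277.
Macaulay duration = Σ(t·PV) / P = 545.6651 / 93.0277 = 5.86562 half-year periods.
In years: 5.86562 / 2 = 2.93281 years.

2.933 years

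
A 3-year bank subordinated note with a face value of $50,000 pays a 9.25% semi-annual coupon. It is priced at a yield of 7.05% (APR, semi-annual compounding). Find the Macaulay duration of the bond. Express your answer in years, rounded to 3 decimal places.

2.697 years

Periodic yield y = 0.03525. Discount each cash flow and weight by its period:
  t   CF        PV=CF/(1+0.03525)^t    t·PV
  1     2,312.50     2,233.7600     2,233.7600
  2     2,312.50     2,157.7010     4,315.4020
  3     2,312.50     2,084.2318     6,252.6955
  4     2,312.50     2,013.2643     8,053.0571
  5     2,312.50     1,944.7131     9,723.5656
  6    52,312.50    42,494.6288   254,967.7730
  Σ                 52,928.2990   285,546.2531
Price P = Σ PV = 52,928.2990.
Macaulay duration = Σ(t·PV) / P = 285,546.2531 / 52,928.2990 = 5.39496 half-year periods.
In years: 5.39496 / 2 = 2.69748 years.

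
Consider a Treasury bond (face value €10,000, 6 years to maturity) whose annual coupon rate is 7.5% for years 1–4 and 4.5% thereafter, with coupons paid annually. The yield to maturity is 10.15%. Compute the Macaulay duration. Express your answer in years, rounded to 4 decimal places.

4.9577 years

Periodic yield y = 0.1015. Discount each cash flow and weight by its year:
  t   CF        PV=CF/(1+0.1015)^t    t·PV
  1       750.00       680.8897       680.8897
  2       750.00       618.1477     1,236.2954
  3       750.00       561.1872     1,683.5616
  4       750.00       509.4754     2,037.9018
  5       450.00       277.5173     1,387.5863
  6    10,450.00     5,850.7196    35,104.3173
  Σ                  8,497.9369    42,130.5522
Price P = Σ PV = 8,497.9369.
Macaulay duration = Σ(t·PV) / P = 42,130.5522 / 8,497.9369 = 4.95774 years.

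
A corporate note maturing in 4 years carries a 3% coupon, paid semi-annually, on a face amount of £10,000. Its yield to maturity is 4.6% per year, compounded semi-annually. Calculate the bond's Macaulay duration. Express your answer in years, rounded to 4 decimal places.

3.7916 years

Periodic yield y = 0.023. Discount each cash flow and weight by its period:
  t   CF        PV=CF/(1+0.023)^t    t·PV
  1       150.00       146.6276       146.6276
  2       150.00       143.3310       286.6619
  3       150.00       140.1085       420.3254
  4       150.00       136.9584       547.8337
  5       150.00       133.8792       669.3960
  6       150.00       130.8692       785.2152
  7       150.00       127.9269       895.4882
  8    10,150.00     8,461.7652    67,694.1220
  Σ                  9,421.4659    71,445.6699
Price P = Σ PV = 9,421.4659.
Macaulay duration = Σ(t·PV) / P = 71,445.6699 / 9,421.4659 = 7.58329 half-year periods.
In years: 7.58329 / 2 = 3.79164 years.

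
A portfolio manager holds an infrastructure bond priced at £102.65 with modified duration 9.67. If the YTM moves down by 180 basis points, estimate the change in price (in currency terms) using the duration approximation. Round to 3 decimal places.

Duration approximation: ΔP/P ≈ -D_mod · Δy = -9.67 × (-0.018) = +0.174060.
ΔP ≈ 102.65 × (+0.174060) = +17.867259.

+£17.867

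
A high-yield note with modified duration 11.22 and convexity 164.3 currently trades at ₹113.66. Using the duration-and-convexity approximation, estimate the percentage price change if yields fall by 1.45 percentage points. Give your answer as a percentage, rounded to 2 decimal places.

Duration effect: -D_mod·Δy = -11.22 × (-0.0145) = +0.162690
Convexity effect: ½·C·(Δy)² = 0.5 × 164.3 × (-0.0145)² = +0.0172720375
ΔP/P ≈ +0.162690 + 0.0172720375 = +0.1799620375
= +17.99620375%.

+18.00%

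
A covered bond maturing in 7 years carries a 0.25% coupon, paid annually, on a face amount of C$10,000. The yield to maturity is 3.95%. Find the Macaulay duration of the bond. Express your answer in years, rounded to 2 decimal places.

6.94 years

Periodic yield y = 0.0395. Discount each cash flow and weight by its year:
  t   CF        PV=CF/(1+0.0395)^t    t·PV
  1        25.00        24.0500        24.0500
  2        25.00        23.1361        46.2723
  3        25.00        22.2570        66.7710
  4        25.00        21.4113        85.6450
  5        25.00        20.5976       102.9882
  6        25.00        19.8150       118.8897
  7    10,025.00     7,643.8635    53,507.0448
  Σ                  7,775.1306    53,951.6611
Price P = Σ PV = 7,775.1306.
Macaulay duration = Σ(t·PV) / P = 53,951.6611 / 7,775.1306 = 6.93900 years.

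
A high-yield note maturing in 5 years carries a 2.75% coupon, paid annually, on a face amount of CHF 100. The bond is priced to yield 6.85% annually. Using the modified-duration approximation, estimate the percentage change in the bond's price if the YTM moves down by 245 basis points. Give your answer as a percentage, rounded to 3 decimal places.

Periodic yield y = 0.0685. Modified duration first:
  t   CF        PV=CF/(1+0.0685)^t    t·PV
  1         2.75         2.5737         2.5737
  2         2.75         2.4087         4.8174
  3         2.75         2.2543         6.7629
  4         2.75         2.1098         8.4391
  5       102.75        73.7750       368.8750
  Σ                     83.1215       391.4680
P = 83.1215; D_Mac = 4.70959 yrs; D_mod = 4.70959/(1+0.0685) = 4.40767 yrs.
ΔP/P ≈ -D_mod · Δy = -4.40767 × (-0.0245) = +0.107988 = +10.7988%.

+10.799%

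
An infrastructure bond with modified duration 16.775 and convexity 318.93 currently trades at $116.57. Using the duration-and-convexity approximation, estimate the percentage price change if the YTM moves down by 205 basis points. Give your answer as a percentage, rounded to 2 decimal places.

+41.09%

Duration effect: -D_mod·Δy = -16.775 × (-0.0205) = +0.3438875
Convexity effect: ½·C·(Δy)² = 0.5 × 318.93 × (-0.0205)² = +0.06701516625
ΔP/P ≈ +0.3438875 + 0.06701516625 = +0.41090266625
= +41.090266625%.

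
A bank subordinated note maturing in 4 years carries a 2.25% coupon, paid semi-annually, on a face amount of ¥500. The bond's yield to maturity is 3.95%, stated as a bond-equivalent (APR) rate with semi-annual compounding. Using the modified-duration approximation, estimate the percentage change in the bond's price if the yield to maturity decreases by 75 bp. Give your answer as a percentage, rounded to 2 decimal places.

+2.83%

Periodic yield y = 0.01975. Modified duration first:
  t   CF        PV=CF/(1+0.01975)^t    t·PV
  1        5.625         5.5161         5.5161
  2        5.625         5.4092        10.8185
  3        5.625         5.3045        15.9134
  4        5.625         5.2017        20.8069
  5        5.625         5.1010        25.5049
  6        5.625         5.0022        30.0131
  7        5.625         4.9053        34.3372
  8      505.625       432.3932     3,459.1454
  Σ                    468.8331     3,602.0554
P = 468.8331; D_Mac = 7.68302 half-year periods = 3.84151 yrs; D_mod = 3.84151/(1+0.01975) = 3.76711 yrs.
ΔP/P ≈ -D_mod · Δy = -3.76711 × (-0.0075) = +0.028253 = +2.8253%.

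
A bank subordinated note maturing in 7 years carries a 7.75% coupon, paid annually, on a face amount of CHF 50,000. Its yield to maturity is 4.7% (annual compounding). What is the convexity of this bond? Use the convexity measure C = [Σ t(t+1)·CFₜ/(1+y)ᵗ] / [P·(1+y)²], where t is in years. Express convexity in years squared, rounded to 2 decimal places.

With y = 0.047:
  t   CF        PV=CF/(1+0.047)^t    t·PV        t(t+1)·PV
  1     3,875.00     3,701.0506     3,701.0506       7,402.1012
  2     3,875.00     3,534.9099     7,069.8197      21,209.4591
  3     3,875.00     3,376.2272    10,128.6815      40,514.7262
  4     3,875.00     3,224.6678    12,898.6712      64,493.3559
  5     3,875.00     3,079.9119    15,399.5597      92,397.3580
  6     3,875.00     2,941.6542    17,649.9251     123,549.4758
  7    53,875.00    39,062.5429   273,437.8002   2,187,502.4012
  Σ                 58,920.9645   340,285.5080   2,537,068.8775
P = 58,920.9645.
Convexity = Σ t(t+1)·PV / [P·(1+y)²] = 2,537,068.8775 / (58,920.9645 × 1.096209) = 39.27978.

39.28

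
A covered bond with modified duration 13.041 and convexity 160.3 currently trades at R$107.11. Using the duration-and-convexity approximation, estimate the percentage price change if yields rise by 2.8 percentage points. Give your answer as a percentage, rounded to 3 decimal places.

-30.231%

Duration effect: -D_mod·Δy = -13.041 × (+0.028) = -0.365148
Convexity effect: ½·C·(Δy)² = 0.5 × 160.3 × (0.028)² = +0.0628376
ΔP/P ≈ -0.365148 + 0.0628376 = -0.3023104
= -30.23104%.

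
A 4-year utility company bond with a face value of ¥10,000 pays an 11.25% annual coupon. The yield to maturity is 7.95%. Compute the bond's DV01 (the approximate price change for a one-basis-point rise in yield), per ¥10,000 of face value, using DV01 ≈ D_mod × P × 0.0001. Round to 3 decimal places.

¥3.560

Periodic yield y = 0.0795.
  t   CF        PV=CF/(1+0.0795)^t    t·PV
  1     1,125.00     1,042.1491     1,042.1491
  2     1,125.00       965.3999     1,930.7997
  3     1,125.00       894.3028     2,682.9084
  4    11,125.00     8,192.3676    32,769.4705
  Σ                 11,094.2194    38,425.3277
P = 11,094.2194; D_Mac = 3.46354 yrs; D_mod = 3.20847 yrs.
DV01 ≈ 3.20847 × 11,094.2194 × 0.0001 = 3.559549.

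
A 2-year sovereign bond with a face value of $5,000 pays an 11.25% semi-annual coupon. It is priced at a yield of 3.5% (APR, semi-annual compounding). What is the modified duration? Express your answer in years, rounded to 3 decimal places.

1.825 years

Periodic yield y = 0.0175. First find Macaulay duration:
  t   CF        PV=CF/(1+0.0175)^t    t·PV
  1       281.25       276.4128       276.4128
  2       281.25       271.6587       543.3175
  3       281.25       266.9865       800.9595
  4     5,281.25     4,927.1871    19,708.7484
  Σ                  5,742.2451    21,329.4382
P = 5,742.2451; Macaulay duration = 21,329.4382 / 5,742.2451 = 3.71448 half-year periods = 1.85724 years.
Modified duration = D_Mac / (1 + y) = 1.85724 / 1.0175 = 1.82530 years.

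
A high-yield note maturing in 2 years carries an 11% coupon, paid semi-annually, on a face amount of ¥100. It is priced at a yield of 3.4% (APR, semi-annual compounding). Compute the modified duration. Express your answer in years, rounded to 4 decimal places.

1.8289 years

Periodic yield y = 0.017. First find Macaulay duration:
  t   CF        PV=CF/(1+0.017)^t    t·PV
  1         5.50         5.4081         5.4081
  2         5.50         5.3177        10.6353
  3         5.50         5.2288        15.6863
  4       105.50        98.6208       394.4833
  Σ                    114.5753       426.2130
P = 114.5753; Macaulay duration = 426.2130 / 114.5753 = 3.71994 half-year periods = 1.85997 years.
Modified duration = D_Mac / (1 + y) = 1.85997 / 1.017 = 1.82888 years.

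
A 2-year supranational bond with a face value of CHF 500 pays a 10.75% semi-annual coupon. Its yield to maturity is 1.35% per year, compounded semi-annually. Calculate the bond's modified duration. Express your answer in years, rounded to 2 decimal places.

1.85 years

Periodic yield y = 0.00675. First find Macaulay duration:
  t   CF        PV=CF/(1+0.00675)^t    t·PV
  1       26.875        26.6948        26.6948
  2       26.875        26.5158        53.0317
  3       26.875        26.3380        79.0141
  4      526.875       512.8862     2,051.5449
  Σ                    592.4349     2,210.2855
P = 592.4349; Macaulay duration = 2,210.2855 / 592.4349 = 3.73085 half-year periods = 1.86542 years.
Modified duration = D_Mac / (1 + y) = 1.86542 / 1.00675 = 1.85292 years.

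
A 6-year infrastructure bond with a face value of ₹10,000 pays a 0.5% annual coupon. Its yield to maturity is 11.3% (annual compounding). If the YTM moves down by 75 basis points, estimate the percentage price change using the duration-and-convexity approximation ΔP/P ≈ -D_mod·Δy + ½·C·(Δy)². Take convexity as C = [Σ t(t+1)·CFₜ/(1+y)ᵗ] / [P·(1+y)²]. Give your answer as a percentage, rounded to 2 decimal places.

With y = 0.113:
  t   CF        PV=CF/(1+0.113)^t    t·PV        t(t+1)·PV
  1        50.00        44.9236        44.9236          89.8473
  2        50.00        40.3627        80.7253         242.1759
  3        50.00        36.2647       108.7942         435.1768
  4        50.00        32.5829       130.3315         651.6574
  5        50.00        29.2748       146.3741         878.2445
  6    10,050.00     5,286.8267    31,720.9603     222,046.7220
  Σ                  5,470.2354    32,232.1090     224,343.8239
P = 5,470.2354; D_Mac = 5.89227 yrs; D_mod = 5.29404 yrs; C = 33.10684.
Duration effect: -5.29404 × (-0.0075) = +0.039705
Convexity effect: 0.5 × 33.10684 × (-0.0075)² = +0.0009311
ΔP/P ≈ +0.039705 + 0.0009311 = +0.040636 = +4.0636%.

+4.06%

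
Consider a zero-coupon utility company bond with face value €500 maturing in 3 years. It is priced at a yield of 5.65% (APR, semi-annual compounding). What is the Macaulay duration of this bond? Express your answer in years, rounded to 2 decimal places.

A zero-coupon bond has a single cash flow at maturity, so its Macaulay duration equals its maturity: 3 years.
(Equivalently: 6 semi-annual periods ÷ 2 = 3 years.)

3.00 years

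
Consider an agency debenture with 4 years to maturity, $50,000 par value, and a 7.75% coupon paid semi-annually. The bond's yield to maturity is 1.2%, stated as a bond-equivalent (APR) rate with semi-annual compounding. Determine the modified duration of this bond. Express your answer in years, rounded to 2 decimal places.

Periodic yield y = 0.006. First find Macaulay duration:
  t   CF        PV=CF/(1+0.006)^t    t·PV
  1     1,937.50     1,925.9443     1,925.9443
  2     1,937.50     1,914.4576     3,828.9152
  3     1,937.50     1,903.0394     5,709.1181
  4     1,937.50     1,891.6892     7,566.7569
  5     1,937.50     1,880.4068     9,402.0339
  6     1,937.50     1,869.1916    11,215.1498
  7     1,937.50     1,858.0434    13,006.3036
  8    51,937.50    49,510.4867   396,083.8934
  Σ                 62,753.2589   448,738.1151
P = 62,753.2589; Macaulay duration = 448,738.1151 / 62,753.2589 = 7.15083 half-year periods = 3.57542 years.
Modified duration = D_Mac / (1 + y) = 3.57542 / 1.006 = 3.55409 years.

3.55 years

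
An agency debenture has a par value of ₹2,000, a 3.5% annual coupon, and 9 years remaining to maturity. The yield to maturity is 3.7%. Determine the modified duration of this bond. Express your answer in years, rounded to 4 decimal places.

Periodic yield y = 0.037. First find Macaulay duration:
  t   CF        PV=CF/(1+0.037)^t    t·PV
  1        70.00        67.5024        67.5024
  2        70.00        65.0939       130.1879
  3        70.00        62.7714       188.3142
  4        70.00        60.5317       242.1269
  5        70.00        58.3720       291.8598
  6        70.00        56.2893       337.7355
  7        70.00        54.2809       379.9660
  8        70.00        52.3441       418.7530
  9     2,070.00     1,492.6622    13,433.9599
  Σ                  1,969.8479    15,490.4056
P = 1,969.8479; Macaulay duration = 15,490.4056 / 1,969.8479 = 7.86376 years.
Modified duration = D_Mac / (1 + y) = 7.86376 / 1.037 = 7.58318 years.

7.5832 years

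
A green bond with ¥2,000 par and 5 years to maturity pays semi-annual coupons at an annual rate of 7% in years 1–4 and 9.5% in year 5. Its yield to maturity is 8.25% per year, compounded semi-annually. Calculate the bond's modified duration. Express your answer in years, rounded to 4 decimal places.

4.1203 years

Periodic yield y = 0.04125. First find Macaulay duration:
  t   CF        PV=CF/(1+0.04125)^t    t·PV
  1        70.00        67.2269        67.2269
  2        70.00        64.5636       129.1273
  3        70.00        62.0059       186.0177
  4        70.00        59.5495       238.1979
  5        70.00        57.1904       285.9519
  6        70.00        54.9247       329.5484
  7        70.00        52.7488       369.2419
  8        70.00        50.6592       405.2732
  9        95.00        66.0281       594.2525
  10    2,095.00     1,398.4079    13,984.0795
  Σ                  1,933.3050    16,588.9171
P = 1,933.3050; Macaulay duration = 16,588.9171 / 1,933.3050 = 8.58060 half-year periods = 4.29030 years.
Modified duration = D_Mac / (1 + y) = 4.29030 / 1.04125 = 4.12034 years.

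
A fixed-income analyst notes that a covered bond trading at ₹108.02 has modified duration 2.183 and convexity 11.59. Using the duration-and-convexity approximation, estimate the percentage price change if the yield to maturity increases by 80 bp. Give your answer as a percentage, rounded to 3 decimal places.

-1.709%

Duration effect: -D_mod·Δy = -2.183 × (+0.008) = -0.017464
Convexity effect: ½·C·(Δy)² = 0.5 × 11.59 × (0.008)² = +0.00037088
ΔP/P ≈ -0.017464 + 0.00037088 = -0.01709312
= -1.709312%.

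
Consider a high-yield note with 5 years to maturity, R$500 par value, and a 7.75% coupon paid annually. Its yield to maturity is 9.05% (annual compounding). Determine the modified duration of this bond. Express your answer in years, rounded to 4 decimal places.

Periodic yield y = 0.0905. First find Macaulay duration:
  t   CF        PV=CF/(1+0.0905)^t    t·PV
  1        38.75        35.5342        35.5342
  2        38.75        32.5852        65.1704
  3        38.75        29.8810        89.6429
  4        38.75        27.4012       109.6047
  5       538.75       349.3485     1,746.7427
  Σ                    474.7500     2,046.6948
P = 474.7500; Macaulay duration = 2,046.6948 / 474.7500 = 4.31110 years.
Modified duration = D_Mac / (1 + y) = 4.31110 / 1.0905 = 3.95332 years.

3.9533 years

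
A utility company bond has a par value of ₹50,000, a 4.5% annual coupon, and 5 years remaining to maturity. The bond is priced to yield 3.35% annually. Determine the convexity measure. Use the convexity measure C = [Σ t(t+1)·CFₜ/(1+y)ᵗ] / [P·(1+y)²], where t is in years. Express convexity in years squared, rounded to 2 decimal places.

25.10

With y = 0.0335:
  t   CF        PV=CF/(1+0.0335)^t    t·PV        t(t+1)·PV
  1     2,250.00     2,177.0682     2,177.0682       4,354.1364
  2     2,250.00     2,106.5004     4,213.0009      12,639.0027
  3     2,250.00     2,038.2201     6,114.6602      24,458.6409
  4     2,250.00     1,972.1530     7,888.6118      39,443.0591
  5    52,250.00    44,313.2793   221,566.3964   1,329,398.3784
  Σ                 52,607.2210   241,959.7376   1,410,293.2175
P = 52,607.2210.
Convexity = Σ t(t+1)·PV / [P·(1+y)²] = 1,410,293.2175 / (52,607.2210 × 1.068122) = 25.09823.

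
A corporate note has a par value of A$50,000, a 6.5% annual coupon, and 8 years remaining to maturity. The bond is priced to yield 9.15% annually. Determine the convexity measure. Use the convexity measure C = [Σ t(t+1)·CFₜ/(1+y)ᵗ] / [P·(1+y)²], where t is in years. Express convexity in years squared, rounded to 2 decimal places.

44.09

With y = 0.0915:
  t   CF        PV=CF/(1+0.0915)^t    t·PV        t(t+1)·PV
  1     3,250.00     2,977.5538     2,977.5538       5,955.1077
  2     3,250.00     2,727.9467     5,455.8934      16,367.6802
  3     3,250.00     2,499.2640     7,497.7921      29,991.1685
  4     3,250.00     2,289.7518     9,159.0070      45,795.0351
  5     3,250.00     2,097.8028    10,489.0140      62,934.0840
  6     3,250.00     1,921.9448    11,531.6691      80,721.6836
  7     3,250.00     1,760.8290    12,325.8030      98,606.4236
  8    53,250.00    26,431.9797   211,455.8374   1,903,102.5369
  Σ                 42,707.0726   270,892.5698   2,243,473.7196
P = 42,707.0726.
Convexity = Σ t(t+1)·PV / [P·(1+y)²] = 2,243,473.7196 / (42,707.0726 × 1.191372) = 44.09341.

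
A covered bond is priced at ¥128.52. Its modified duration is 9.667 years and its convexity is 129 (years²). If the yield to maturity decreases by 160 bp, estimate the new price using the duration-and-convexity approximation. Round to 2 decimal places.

¥150.52

Duration effect: -D_mod·Δy = -9.667 × (-0.016) = +0.154672
Convexity effect: ½·C·(Δy)² = 0.5 × 129 × (-0.016)² = +0.0165120
ΔP/P ≈ +0.154672 + 0.0165120 = +0.171184
New price ≈ 128.52 × (1 + 0.171184) = 150.52056768.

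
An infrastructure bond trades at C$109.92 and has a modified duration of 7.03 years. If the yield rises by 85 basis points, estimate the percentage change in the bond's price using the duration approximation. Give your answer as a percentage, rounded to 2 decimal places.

-5.98%

Duration approximation: ΔP/P ≈ -D_mod · Δy = -7.03 × (+0.0085) = -0.059755.
As a percentage: -5.9755%.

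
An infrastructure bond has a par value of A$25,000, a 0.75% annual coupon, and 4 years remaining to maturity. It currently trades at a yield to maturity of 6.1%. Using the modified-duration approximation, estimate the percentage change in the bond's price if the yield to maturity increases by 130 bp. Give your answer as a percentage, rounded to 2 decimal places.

Periodic yield y = 0.061. Modified duration first:
  t   CF        PV=CF/(1+0.061)^t    t·PV
  1       187.50       176.7201       176.7201
  2       187.50       166.5599       333.1198
  3       187.50       156.9839       470.9517
  4    25,187.50    19,875.7501    79,503.0004
  Σ                 20,376.0140    80,483.7921
P = 20,376.0140; D_Mac = 3.94993 yrs; D_mod = 3.94993/(1+0.061) = 3.72284 yrs.
ΔP/P ≈ -D_mod · Δy = -3.72284 × (+0.013) = -0.048397 = -4.8397%.

-4.84%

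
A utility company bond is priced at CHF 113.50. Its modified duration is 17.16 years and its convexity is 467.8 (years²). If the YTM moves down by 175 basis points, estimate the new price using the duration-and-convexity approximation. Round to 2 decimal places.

Duration effect: -D_mod·Δy = -17.16 × (-0.0175) = +0.300300
Convexity effect: ½·C·(Δy)² = 0.5 × 467.8 × (-0.0175)² = +0.071631875
ΔP/P ≈ +0.300300 + 0.071631875 = +0.371931875
New price ≈ 113.50 × (1 + 0.371931875) = 155.7142678125.

CHF 155.71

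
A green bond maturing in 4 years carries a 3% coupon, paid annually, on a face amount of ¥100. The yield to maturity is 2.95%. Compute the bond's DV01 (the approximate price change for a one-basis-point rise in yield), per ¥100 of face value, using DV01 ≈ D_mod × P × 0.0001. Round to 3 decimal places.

Periodic yield y = 0.0295.
  t   CF        PV=CF/(1+0.0295)^t    t·PV
  1         3.00         2.9140         2.9140
  2         3.00         2.8305         5.6611
  3         3.00         2.7494         8.2483
  4       103.00        91.6921       366.7683
  Σ                    100.1861       383.5917
P = 100.1861; D_Mac = 3.82879 yrs; D_mod = 3.71908 yrs.
DV01 ≈ 3.71908 × 100.1861 × 0.0001 = 0.037260.

¥0.037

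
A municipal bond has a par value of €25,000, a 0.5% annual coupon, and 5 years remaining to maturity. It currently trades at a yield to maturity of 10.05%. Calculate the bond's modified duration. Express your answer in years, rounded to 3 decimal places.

Periodic yield y = 0.1005. First find Macaulay duration:
  t   CF        PV=CF/(1+0.1005)^t    t·PV
  1       125.00       113.5847       113.5847
  2       125.00       103.2119       206.4239
  3       125.00        93.7864       281.3592
  4       125.00        85.2216       340.8865
  5    25,125.00    15,565.2405    77,826.2026
  Σ                 15,961.0452    78,768.4569
P = 15,961.0452; Macaulay duration = 78,768.4569 / 15,961.0452 = 4.93504 years.
Modified duration = D_Mac / (1 + y) = 4.93504 / 1.1005 = 4.48437 years.

4.484 years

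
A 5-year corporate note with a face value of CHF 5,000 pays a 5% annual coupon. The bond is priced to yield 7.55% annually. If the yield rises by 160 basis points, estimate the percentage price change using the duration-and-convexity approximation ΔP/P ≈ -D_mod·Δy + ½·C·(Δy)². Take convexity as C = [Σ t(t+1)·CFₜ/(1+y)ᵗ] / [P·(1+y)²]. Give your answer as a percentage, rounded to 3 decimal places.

-6.430%

With y = 0.0755:
  t   CF        PV=CF/(1+0.0755)^t    t·PV        t(t+1)·PV
  1       250.00       232.4500       232.4500         464.9000
  2       250.00       216.1321       432.2641       1,296.7923
  3       250.00       200.9596       602.8788       2,411.5152
  4       250.00       186.8523       747.4090       3,737.0452
  5     5,250.00     3,648.4402    18,242.2009     109,453.2054
  Σ                  4,484.8341    20,257.2029     117,363.4581
P = 4,484.8341; D_Mac = 4.51682 yrs; D_mod = 4.19974 yrs; C = 22.62381.
Duration effect: -4.19974 × (+0.016) = -0.067196
Convexity effect: 0.5 × 22.62381 × (0.016)² = +0.0028958
ΔP/P ≈ -0.067196 + 0.0028958 = -0.064300 = -6.4300%.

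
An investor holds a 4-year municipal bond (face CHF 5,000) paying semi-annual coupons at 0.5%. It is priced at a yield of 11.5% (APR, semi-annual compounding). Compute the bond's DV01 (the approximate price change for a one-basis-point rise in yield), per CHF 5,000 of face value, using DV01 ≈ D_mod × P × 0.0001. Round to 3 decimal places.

Periodic yield y = 0.0575.
  t   CF        PV=CF/(1+0.0575)^t    t·PV
  1        12.50        11.8203        11.8203
  2        12.50        11.1776        22.3552
  3        12.50        10.5699        31.7096
  4        12.50         9.9951        39.9805
  5        12.50         9.4517        47.2583
  6        12.50         8.9377        53.6264
  7        12.50         8.4518        59.1624
  8     5,012.50     3,204.8771    25,639.0166
  Σ                  3,275.2812    25,904.9294
P = 3,275.2812; D_Mac = 7.90922 half-year periods = 3.95461 yrs; D_mod = 3.73959 yrs.
DV01 ≈ 3.73959 × 3,275.2812 × 0.0001 = 1.224819.

CHF 1.225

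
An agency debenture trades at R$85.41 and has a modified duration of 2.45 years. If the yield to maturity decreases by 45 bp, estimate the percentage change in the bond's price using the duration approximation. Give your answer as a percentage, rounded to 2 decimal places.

+1.10%

Duration approximation: ΔP/P ≈ -D_mod · Δy = -2.45 × (-0.0045) = +0.011025.
As a percentage: +1.1025%.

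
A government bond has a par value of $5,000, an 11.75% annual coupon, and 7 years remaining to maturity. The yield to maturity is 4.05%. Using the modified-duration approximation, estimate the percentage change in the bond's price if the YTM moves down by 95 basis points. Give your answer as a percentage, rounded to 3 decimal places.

+5.002%

Periodic yield y = 0.0405. Modified duration first:
  t   CF        PV=CF/(1+0.0405)^t    t·PV
  1       587.50       564.6324       564.6324
  2       587.50       542.6549     1,085.3097
  3       587.50       521.5328     1,564.5984
  4       587.50       501.2329     2,004.9314
  5       587.50       481.7231     2,408.6154
  6       587.50       462.9727     2,777.8361
  7     5,587.50     4,231.7787    29,622.4506
  Σ                  7,306.5273    40,028.3740
P = 7,306.5273; D_Mac = 5.47844 yrs; D_mod = 5.47844/(1+0.0405) = 5.26520 yrs.
ΔP/P ≈ -D_mod · Δy = -5.26520 × (-0.0095) = +0.050019 = +5.0019%.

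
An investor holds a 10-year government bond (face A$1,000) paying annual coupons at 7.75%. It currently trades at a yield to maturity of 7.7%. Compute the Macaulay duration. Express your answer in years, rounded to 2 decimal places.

Periodic yield y = 0.077. Discount each cash flow and weight by its year:
  t   CF        PV=CF/(1+0.077)^t    t·PV
  1        77.50        71.9591        71.9591
  2        77.50        66.8144       133.6289
  3        77.50        62.0375       186.1126
  4        77.50        57.6022       230.4087
  5        77.50        53.4839       267.4196
  6        77.50        49.6601       297.9605
  7        77.50        46.1096       322.7675
  8        77.50        42.8130       342.5043
  9        77.50        39.7521       357.7691
  10    1,077.50       513.1688     5,131.6880
  Σ                  1,003.4009     7,342.2185
Price P = Σ PV = 1,003.4009.
Macaulay duration = Σ(t·PV) / P = 7,342.2185 / 1,003.4009 = 7.31733 years.

7.32 years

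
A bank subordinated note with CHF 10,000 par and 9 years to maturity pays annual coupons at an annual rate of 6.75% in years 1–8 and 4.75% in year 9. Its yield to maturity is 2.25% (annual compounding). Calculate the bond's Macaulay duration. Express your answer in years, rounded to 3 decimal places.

7.323 years

Periodic yield y = 0.0225. Discount each cash flow and weight by its year:
  t   CF        PV=CF/(1+0.0225)^t    t·PV
  1       675.00       660.1467       660.1467
  2       675.00       645.6202     1,291.2405
  3       675.00       631.4134     1,894.2403
  4       675.00       617.5193     2,470.0770
  5       675.00       603.9308     3,019.6541
  6       675.00       590.6414     3,543.8483
  7       675.00       577.6444     4,043.5107
  8       675.00       564.9334     4,519.4671
  9    10,475.00     8,574.0139    77,166.1248
  Σ                 13,465.8635    98,608.3095
Price P = Σ PV = 13,465.8635.
Macaulay duration = Σ(t·PV) / P = 98,608.3095 / 13,465.8635 = 7.32284 years.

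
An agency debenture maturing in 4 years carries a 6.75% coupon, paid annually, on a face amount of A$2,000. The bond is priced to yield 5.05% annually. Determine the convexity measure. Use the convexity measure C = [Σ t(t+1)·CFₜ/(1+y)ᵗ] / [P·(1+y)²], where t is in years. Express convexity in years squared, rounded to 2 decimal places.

With y = 0.0505:
  t   CF        PV=CF/(1+0.0505)^t    t·PV        t(t+1)·PV
  1       135.00       128.5102       128.5102         257.0205
  2       135.00       122.3324       244.6649         733.9947
  3       135.00       116.4516       349.3549       1,397.4196
  4     2,135.00     1,753.1281     7,012.5124      35,062.5621
  Σ                  2,120.4224     7,735.0425      37,450.9969
P = 2,120.4224.
Convexity = Σ t(t+1)·PV / [P·(1+y)²] = 37,450.9969 / (2,120.4224 × 1.103550) = 16.00475.

16.00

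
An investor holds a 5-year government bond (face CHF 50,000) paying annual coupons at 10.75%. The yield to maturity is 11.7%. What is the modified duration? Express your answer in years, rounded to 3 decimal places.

Periodic yield y = 0.117. First find Macaulay duration:
  t   CF        PV=CF/(1+0.117)^t    t·PV
  1     5,375.00     4,811.9964     4,811.9964
  2     5,375.00     4,307.9646     8,615.9291
  3     5,375.00     3,856.7275    11,570.1824
  4     5,375.00     3,452.7551    13,811.0204
  5    55,375.00    31,845.4855   159,227.4273
  Σ                 48,274.9290   198,036.5556
P = 48,274.9290; Macaulay duration = 198,036.5556 / 48,274.9290 = 4.10227 years.
Modified duration = D_Mac / (1 + y) = 4.10227 / 1.117 = 3.67257 years.

3.673 years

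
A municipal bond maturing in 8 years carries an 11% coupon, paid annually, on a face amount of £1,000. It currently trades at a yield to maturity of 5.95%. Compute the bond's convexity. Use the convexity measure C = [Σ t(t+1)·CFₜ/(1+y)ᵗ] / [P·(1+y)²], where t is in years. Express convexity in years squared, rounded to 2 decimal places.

43.27

With y = 0.0595:
  t   CF        PV=CF/(1+0.0595)^t    t·PV        t(t+1)·PV
  1       110.00       103.8226       103.8226         207.6451
  2       110.00        97.9920       195.9841         587.9522
  3       110.00        92.4889       277.4668       1,109.8673
  4       110.00        87.2949       349.1796       1,745.8979
  5       110.00        82.3925       411.9627       2,471.7761
  6       110.00        77.7655       466.5929       3,266.1506
  7       110.00        73.3983       513.7880       4,110.3044
  8     1,110.00       699.0613     5,592.4908      50,332.4171
  Σ                  1,314.2161     7,911.2875      63,832.0107
P = 1,314.2161.
Convexity = Σ t(t+1)·PV / [P·(1+y)²] = 63,832.0107 / (1,314.2161 × 1.122540) = 43.26830.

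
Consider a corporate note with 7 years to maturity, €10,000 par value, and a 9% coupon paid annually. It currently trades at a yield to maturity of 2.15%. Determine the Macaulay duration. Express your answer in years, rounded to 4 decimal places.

5.7599 years

Periodic yield y = 0.0215. Discount each cash flow and weight by its year:
  t   CF        PV=CF/(1+0.0215)^t    t·PV
  1       900.00       881.0573       881.0573
  2       900.00       862.5132     1,725.0265
  3       900.00       844.3595     2,533.0785
  4       900.00       826.5879     3,306.3515
  5       900.00       809.1903     4,045.9514
  6       900.00       792.1589     4,752.9532
  7    10,900.00     9,391.9960    65,743.9723
  Σ                 14,407.8631    82,988.3906
Price P = Σ PV = 14,407.8631.
Macaulay duration = Σ(t·PV) / P = 82,988.3906 / 14,407.8631 = 5.75994 years.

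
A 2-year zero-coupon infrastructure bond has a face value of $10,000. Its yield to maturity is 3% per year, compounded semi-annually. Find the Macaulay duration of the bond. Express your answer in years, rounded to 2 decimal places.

2.00 years

A zero-coupon bond has a single cash flow at maturity, so its Macaulay duration equals its maturity: 2 years.
(Equivalently: 4 semi-annual periods ÷ 2 = 2 years.)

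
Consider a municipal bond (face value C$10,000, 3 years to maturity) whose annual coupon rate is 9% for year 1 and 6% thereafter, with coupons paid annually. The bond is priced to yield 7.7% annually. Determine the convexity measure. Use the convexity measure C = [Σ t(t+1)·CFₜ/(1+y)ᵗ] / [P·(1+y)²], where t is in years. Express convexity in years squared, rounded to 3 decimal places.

9.341

With y = 0.077:
  t   CF        PV=CF/(1+0.077)^t    t·PV        t(t+1)·PV
  1       900.00       835.6546       835.6546       1,671.3092
  2       600.00       517.2730     1,034.5461       3,103.6382
  3    10,600.00     8,485.1350    25,455.4049     101,821.6198
  Σ                  9,838.0626    27,325.6056     106,596.5672
P = 9,838.0626.
Convexity = Σ t(t+1)·PV / [P·(1+y)²] = 106,596.5672 / (9,838.0626 × 1.159929) = 9.34119.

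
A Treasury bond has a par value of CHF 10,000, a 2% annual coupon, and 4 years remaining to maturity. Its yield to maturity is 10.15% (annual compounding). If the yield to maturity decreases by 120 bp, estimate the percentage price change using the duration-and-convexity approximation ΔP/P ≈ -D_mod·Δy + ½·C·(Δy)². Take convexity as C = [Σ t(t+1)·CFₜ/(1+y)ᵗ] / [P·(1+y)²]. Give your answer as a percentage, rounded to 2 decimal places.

+4.32%

With y = 0.1015:
  t   CF        PV=CF/(1+0.1015)^t    t·PV        t(t+1)·PV
  1       200.00       181.5706       181.5706         363.1412
  2       200.00       164.8394       329.6788         989.0363
  3       200.00       149.6499       448.9498       1,795.7990
  4    10,200.00     6,928.8661    27,715.4642     138,577.3211
  Σ                  7,424.9259    28,675.6633     141,725.2976
P = 7,424.9259; D_Mac = 3.86208 yrs; D_mod = 3.50620 yrs; C = 15.73208.
Duration effect: -3.50620 × (-0.012) = +0.042074
Convexity effect: 0.5 × 15.73208 × (-0.012)² = +0.0011327
ΔP/P ≈ +0.042074 + 0.0011327 = +0.043207 = +4.3207%.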